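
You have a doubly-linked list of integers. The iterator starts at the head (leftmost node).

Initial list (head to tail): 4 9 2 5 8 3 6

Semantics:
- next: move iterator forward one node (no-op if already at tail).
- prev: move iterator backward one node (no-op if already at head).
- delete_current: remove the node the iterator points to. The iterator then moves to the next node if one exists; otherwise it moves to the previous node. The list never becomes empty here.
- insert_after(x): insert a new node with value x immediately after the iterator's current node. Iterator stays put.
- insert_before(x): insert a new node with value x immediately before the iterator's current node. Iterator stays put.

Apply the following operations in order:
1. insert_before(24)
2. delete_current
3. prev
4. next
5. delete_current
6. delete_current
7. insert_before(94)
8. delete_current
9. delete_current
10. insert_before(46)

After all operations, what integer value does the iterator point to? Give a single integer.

After 1 (insert_before(24)): list=[24, 4, 9, 2, 5, 8, 3, 6] cursor@4
After 2 (delete_current): list=[24, 9, 2, 5, 8, 3, 6] cursor@9
After 3 (prev): list=[24, 9, 2, 5, 8, 3, 6] cursor@24
After 4 (next): list=[24, 9, 2, 5, 8, 3, 6] cursor@9
After 5 (delete_current): list=[24, 2, 5, 8, 3, 6] cursor@2
After 6 (delete_current): list=[24, 5, 8, 3, 6] cursor@5
After 7 (insert_before(94)): list=[24, 94, 5, 8, 3, 6] cursor@5
After 8 (delete_current): list=[24, 94, 8, 3, 6] cursor@8
After 9 (delete_current): list=[24, 94, 3, 6] cursor@3
After 10 (insert_before(46)): list=[24, 94, 46, 3, 6] cursor@3

Answer: 3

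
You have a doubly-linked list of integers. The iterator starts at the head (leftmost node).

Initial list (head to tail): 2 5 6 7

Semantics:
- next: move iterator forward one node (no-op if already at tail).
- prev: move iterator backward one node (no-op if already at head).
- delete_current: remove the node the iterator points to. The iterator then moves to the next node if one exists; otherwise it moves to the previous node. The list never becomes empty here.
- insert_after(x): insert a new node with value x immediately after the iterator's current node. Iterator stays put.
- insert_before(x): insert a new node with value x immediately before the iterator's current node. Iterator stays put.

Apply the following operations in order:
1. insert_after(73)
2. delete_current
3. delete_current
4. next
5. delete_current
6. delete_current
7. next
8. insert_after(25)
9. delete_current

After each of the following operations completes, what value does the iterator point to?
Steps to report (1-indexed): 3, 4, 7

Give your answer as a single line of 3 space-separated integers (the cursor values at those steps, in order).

After 1 (insert_after(73)): list=[2, 73, 5, 6, 7] cursor@2
After 2 (delete_current): list=[73, 5, 6, 7] cursor@73
After 3 (delete_current): list=[5, 6, 7] cursor@5
After 4 (next): list=[5, 6, 7] cursor@6
After 5 (delete_current): list=[5, 7] cursor@7
After 6 (delete_current): list=[5] cursor@5
After 7 (next): list=[5] cursor@5
After 8 (insert_after(25)): list=[5, 25] cursor@5
After 9 (delete_current): list=[25] cursor@25

Answer: 5 6 5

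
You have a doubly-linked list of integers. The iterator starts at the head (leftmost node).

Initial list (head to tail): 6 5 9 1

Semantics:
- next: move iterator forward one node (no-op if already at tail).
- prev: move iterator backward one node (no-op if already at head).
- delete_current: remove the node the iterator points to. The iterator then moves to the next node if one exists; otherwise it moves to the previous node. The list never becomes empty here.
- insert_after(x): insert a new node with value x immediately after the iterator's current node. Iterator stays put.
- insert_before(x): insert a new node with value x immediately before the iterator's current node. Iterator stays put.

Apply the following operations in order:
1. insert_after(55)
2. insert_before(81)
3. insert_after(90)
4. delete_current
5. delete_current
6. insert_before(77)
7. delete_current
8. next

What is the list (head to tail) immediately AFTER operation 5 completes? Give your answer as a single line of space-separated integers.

Answer: 81 55 5 9 1

Derivation:
After 1 (insert_after(55)): list=[6, 55, 5, 9, 1] cursor@6
After 2 (insert_before(81)): list=[81, 6, 55, 5, 9, 1] cursor@6
After 3 (insert_after(90)): list=[81, 6, 90, 55, 5, 9, 1] cursor@6
After 4 (delete_current): list=[81, 90, 55, 5, 9, 1] cursor@90
After 5 (delete_current): list=[81, 55, 5, 9, 1] cursor@55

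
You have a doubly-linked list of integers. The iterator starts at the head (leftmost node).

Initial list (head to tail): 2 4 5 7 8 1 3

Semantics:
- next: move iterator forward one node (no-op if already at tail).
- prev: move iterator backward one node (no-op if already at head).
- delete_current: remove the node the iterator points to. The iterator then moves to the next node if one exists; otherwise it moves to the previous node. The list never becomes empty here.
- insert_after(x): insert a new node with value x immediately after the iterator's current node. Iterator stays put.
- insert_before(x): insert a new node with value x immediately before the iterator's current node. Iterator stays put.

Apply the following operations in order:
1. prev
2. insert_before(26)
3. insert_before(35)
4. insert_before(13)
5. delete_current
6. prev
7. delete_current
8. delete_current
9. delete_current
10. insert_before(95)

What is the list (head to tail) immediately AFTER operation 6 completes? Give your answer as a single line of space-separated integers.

Answer: 26 35 13 4 5 7 8 1 3

Derivation:
After 1 (prev): list=[2, 4, 5, 7, 8, 1, 3] cursor@2
After 2 (insert_before(26)): list=[26, 2, 4, 5, 7, 8, 1, 3] cursor@2
After 3 (insert_before(35)): list=[26, 35, 2, 4, 5, 7, 8, 1, 3] cursor@2
After 4 (insert_before(13)): list=[26, 35, 13, 2, 4, 5, 7, 8, 1, 3] cursor@2
After 5 (delete_current): list=[26, 35, 13, 4, 5, 7, 8, 1, 3] cursor@4
After 6 (prev): list=[26, 35, 13, 4, 5, 7, 8, 1, 3] cursor@13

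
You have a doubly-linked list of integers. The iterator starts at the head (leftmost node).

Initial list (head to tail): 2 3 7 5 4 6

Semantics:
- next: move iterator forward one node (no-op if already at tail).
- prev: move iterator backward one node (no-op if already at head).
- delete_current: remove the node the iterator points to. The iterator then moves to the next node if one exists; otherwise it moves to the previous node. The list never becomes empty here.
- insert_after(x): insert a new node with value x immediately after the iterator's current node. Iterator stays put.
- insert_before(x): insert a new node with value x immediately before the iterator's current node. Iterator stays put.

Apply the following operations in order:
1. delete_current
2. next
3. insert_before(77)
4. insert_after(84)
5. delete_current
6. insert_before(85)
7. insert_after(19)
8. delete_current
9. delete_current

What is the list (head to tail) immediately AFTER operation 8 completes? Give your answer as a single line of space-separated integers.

Answer: 3 77 85 19 5 4 6

Derivation:
After 1 (delete_current): list=[3, 7, 5, 4, 6] cursor@3
After 2 (next): list=[3, 7, 5, 4, 6] cursor@7
After 3 (insert_before(77)): list=[3, 77, 7, 5, 4, 6] cursor@7
After 4 (insert_after(84)): list=[3, 77, 7, 84, 5, 4, 6] cursor@7
After 5 (delete_current): list=[3, 77, 84, 5, 4, 6] cursor@84
After 6 (insert_before(85)): list=[3, 77, 85, 84, 5, 4, 6] cursor@84
After 7 (insert_after(19)): list=[3, 77, 85, 84, 19, 5, 4, 6] cursor@84
After 8 (delete_current): list=[3, 77, 85, 19, 5, 4, 6] cursor@19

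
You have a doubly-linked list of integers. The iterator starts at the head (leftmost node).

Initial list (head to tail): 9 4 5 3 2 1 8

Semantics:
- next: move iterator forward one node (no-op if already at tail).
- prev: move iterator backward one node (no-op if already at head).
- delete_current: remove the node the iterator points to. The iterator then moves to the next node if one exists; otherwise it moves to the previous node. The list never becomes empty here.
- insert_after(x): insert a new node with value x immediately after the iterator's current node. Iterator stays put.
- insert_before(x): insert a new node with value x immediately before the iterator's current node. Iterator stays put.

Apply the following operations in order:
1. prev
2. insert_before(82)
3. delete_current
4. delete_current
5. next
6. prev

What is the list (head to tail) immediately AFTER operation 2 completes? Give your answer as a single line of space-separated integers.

Answer: 82 9 4 5 3 2 1 8

Derivation:
After 1 (prev): list=[9, 4, 5, 3, 2, 1, 8] cursor@9
After 2 (insert_before(82)): list=[82, 9, 4, 5, 3, 2, 1, 8] cursor@9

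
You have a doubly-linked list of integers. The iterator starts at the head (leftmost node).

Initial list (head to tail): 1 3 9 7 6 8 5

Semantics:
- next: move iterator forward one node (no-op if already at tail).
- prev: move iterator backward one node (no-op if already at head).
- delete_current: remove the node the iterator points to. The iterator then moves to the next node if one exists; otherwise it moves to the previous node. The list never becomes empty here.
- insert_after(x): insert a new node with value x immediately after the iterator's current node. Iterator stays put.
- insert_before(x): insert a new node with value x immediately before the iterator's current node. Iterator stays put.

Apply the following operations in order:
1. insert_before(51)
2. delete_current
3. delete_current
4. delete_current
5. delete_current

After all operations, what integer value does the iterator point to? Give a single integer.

Answer: 6

Derivation:
After 1 (insert_before(51)): list=[51, 1, 3, 9, 7, 6, 8, 5] cursor@1
After 2 (delete_current): list=[51, 3, 9, 7, 6, 8, 5] cursor@3
After 3 (delete_current): list=[51, 9, 7, 6, 8, 5] cursor@9
After 4 (delete_current): list=[51, 7, 6, 8, 5] cursor@7
After 5 (delete_current): list=[51, 6, 8, 5] cursor@6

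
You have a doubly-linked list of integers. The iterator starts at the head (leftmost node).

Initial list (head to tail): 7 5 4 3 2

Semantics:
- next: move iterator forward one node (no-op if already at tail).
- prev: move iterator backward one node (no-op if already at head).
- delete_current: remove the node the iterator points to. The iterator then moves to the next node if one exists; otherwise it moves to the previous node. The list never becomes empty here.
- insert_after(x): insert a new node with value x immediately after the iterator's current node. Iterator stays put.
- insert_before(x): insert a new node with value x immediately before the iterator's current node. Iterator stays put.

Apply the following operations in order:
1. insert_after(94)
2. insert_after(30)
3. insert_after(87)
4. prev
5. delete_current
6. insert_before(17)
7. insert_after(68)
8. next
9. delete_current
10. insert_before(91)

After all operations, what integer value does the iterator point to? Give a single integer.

Answer: 30

Derivation:
After 1 (insert_after(94)): list=[7, 94, 5, 4, 3, 2] cursor@7
After 2 (insert_after(30)): list=[7, 30, 94, 5, 4, 3, 2] cursor@7
After 3 (insert_after(87)): list=[7, 87, 30, 94, 5, 4, 3, 2] cursor@7
After 4 (prev): list=[7, 87, 30, 94, 5, 4, 3, 2] cursor@7
After 5 (delete_current): list=[87, 30, 94, 5, 4, 3, 2] cursor@87
After 6 (insert_before(17)): list=[17, 87, 30, 94, 5, 4, 3, 2] cursor@87
After 7 (insert_after(68)): list=[17, 87, 68, 30, 94, 5, 4, 3, 2] cursor@87
After 8 (next): list=[17, 87, 68, 30, 94, 5, 4, 3, 2] cursor@68
After 9 (delete_current): list=[17, 87, 30, 94, 5, 4, 3, 2] cursor@30
After 10 (insert_before(91)): list=[17, 87, 91, 30, 94, 5, 4, 3, 2] cursor@30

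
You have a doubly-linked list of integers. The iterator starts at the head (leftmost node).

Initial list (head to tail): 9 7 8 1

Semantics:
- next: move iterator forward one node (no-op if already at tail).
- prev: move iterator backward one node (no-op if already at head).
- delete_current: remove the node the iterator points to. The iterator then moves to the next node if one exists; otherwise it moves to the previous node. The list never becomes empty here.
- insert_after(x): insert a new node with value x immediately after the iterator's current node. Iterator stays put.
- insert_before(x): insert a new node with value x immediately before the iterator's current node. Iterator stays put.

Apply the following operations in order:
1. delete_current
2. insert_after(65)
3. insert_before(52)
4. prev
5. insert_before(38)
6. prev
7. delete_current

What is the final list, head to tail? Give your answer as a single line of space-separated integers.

After 1 (delete_current): list=[7, 8, 1] cursor@7
After 2 (insert_after(65)): list=[7, 65, 8, 1] cursor@7
After 3 (insert_before(52)): list=[52, 7, 65, 8, 1] cursor@7
After 4 (prev): list=[52, 7, 65, 8, 1] cursor@52
After 5 (insert_before(38)): list=[38, 52, 7, 65, 8, 1] cursor@52
After 6 (prev): list=[38, 52, 7, 65, 8, 1] cursor@38
After 7 (delete_current): list=[52, 7, 65, 8, 1] cursor@52

Answer: 52 7 65 8 1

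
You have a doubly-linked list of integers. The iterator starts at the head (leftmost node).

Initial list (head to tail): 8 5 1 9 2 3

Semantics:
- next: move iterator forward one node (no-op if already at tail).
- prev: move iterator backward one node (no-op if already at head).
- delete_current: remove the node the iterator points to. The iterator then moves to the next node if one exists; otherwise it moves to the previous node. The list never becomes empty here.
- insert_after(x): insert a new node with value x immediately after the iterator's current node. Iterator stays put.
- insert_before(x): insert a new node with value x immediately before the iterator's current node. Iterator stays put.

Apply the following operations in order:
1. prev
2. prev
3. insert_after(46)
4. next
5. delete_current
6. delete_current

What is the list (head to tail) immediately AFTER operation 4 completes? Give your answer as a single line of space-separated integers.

After 1 (prev): list=[8, 5, 1, 9, 2, 3] cursor@8
After 2 (prev): list=[8, 5, 1, 9, 2, 3] cursor@8
After 3 (insert_after(46)): list=[8, 46, 5, 1, 9, 2, 3] cursor@8
After 4 (next): list=[8, 46, 5, 1, 9, 2, 3] cursor@46

Answer: 8 46 5 1 9 2 3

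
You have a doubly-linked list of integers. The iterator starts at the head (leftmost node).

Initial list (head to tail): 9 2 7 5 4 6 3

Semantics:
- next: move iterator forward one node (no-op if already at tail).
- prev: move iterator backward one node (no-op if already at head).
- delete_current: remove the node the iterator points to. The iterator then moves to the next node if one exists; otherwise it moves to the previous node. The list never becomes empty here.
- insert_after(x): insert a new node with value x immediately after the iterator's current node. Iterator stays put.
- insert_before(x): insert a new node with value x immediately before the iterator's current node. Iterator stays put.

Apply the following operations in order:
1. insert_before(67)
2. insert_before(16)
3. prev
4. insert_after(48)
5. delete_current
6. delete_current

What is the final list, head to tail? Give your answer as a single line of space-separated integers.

Answer: 67 9 2 7 5 4 6 3

Derivation:
After 1 (insert_before(67)): list=[67, 9, 2, 7, 5, 4, 6, 3] cursor@9
After 2 (insert_before(16)): list=[67, 16, 9, 2, 7, 5, 4, 6, 3] cursor@9
After 3 (prev): list=[67, 16, 9, 2, 7, 5, 4, 6, 3] cursor@16
After 4 (insert_after(48)): list=[67, 16, 48, 9, 2, 7, 5, 4, 6, 3] cursor@16
After 5 (delete_current): list=[67, 48, 9, 2, 7, 5, 4, 6, 3] cursor@48
After 6 (delete_current): list=[67, 9, 2, 7, 5, 4, 6, 3] cursor@9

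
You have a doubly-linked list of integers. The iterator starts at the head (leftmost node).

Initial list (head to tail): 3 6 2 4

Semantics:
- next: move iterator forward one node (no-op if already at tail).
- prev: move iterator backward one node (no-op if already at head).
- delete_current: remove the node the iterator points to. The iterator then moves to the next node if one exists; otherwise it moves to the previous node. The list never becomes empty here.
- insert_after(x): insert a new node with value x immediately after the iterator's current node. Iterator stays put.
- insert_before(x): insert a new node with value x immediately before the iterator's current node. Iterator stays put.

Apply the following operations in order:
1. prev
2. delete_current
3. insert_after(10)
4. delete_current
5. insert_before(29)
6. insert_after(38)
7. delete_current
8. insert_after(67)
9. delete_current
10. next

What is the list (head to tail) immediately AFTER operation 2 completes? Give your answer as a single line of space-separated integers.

After 1 (prev): list=[3, 6, 2, 4] cursor@3
After 2 (delete_current): list=[6, 2, 4] cursor@6

Answer: 6 2 4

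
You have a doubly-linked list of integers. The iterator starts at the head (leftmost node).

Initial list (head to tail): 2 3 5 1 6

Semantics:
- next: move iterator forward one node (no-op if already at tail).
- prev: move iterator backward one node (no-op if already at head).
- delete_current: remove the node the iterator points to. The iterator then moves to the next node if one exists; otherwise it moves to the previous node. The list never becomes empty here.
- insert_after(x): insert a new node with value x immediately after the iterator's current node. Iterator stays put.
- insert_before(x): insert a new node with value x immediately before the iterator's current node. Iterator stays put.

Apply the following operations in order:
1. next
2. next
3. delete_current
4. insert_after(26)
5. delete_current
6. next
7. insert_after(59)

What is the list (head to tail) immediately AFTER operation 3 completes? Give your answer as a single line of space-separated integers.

After 1 (next): list=[2, 3, 5, 1, 6] cursor@3
After 2 (next): list=[2, 3, 5, 1, 6] cursor@5
After 3 (delete_current): list=[2, 3, 1, 6] cursor@1

Answer: 2 3 1 6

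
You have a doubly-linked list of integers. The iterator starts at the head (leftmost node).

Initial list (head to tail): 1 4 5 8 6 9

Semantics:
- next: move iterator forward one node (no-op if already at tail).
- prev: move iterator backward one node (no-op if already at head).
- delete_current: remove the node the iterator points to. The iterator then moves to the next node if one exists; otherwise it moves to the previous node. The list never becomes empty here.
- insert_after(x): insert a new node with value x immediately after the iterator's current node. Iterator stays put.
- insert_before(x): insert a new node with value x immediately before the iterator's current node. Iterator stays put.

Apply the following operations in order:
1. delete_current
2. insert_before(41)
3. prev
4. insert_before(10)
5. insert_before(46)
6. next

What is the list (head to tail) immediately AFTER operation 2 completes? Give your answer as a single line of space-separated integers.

Answer: 41 4 5 8 6 9

Derivation:
After 1 (delete_current): list=[4, 5, 8, 6, 9] cursor@4
After 2 (insert_before(41)): list=[41, 4, 5, 8, 6, 9] cursor@4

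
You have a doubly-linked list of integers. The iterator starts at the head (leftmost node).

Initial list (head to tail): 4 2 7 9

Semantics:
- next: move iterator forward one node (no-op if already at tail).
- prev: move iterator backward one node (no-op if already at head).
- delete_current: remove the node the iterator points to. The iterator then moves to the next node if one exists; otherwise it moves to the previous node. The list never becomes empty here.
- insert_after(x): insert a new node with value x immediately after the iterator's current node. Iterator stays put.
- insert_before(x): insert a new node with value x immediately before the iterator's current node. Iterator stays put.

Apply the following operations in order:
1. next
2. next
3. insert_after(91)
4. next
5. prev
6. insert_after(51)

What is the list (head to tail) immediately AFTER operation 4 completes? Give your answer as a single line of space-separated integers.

Answer: 4 2 7 91 9

Derivation:
After 1 (next): list=[4, 2, 7, 9] cursor@2
After 2 (next): list=[4, 2, 7, 9] cursor@7
After 3 (insert_after(91)): list=[4, 2, 7, 91, 9] cursor@7
After 4 (next): list=[4, 2, 7, 91, 9] cursor@91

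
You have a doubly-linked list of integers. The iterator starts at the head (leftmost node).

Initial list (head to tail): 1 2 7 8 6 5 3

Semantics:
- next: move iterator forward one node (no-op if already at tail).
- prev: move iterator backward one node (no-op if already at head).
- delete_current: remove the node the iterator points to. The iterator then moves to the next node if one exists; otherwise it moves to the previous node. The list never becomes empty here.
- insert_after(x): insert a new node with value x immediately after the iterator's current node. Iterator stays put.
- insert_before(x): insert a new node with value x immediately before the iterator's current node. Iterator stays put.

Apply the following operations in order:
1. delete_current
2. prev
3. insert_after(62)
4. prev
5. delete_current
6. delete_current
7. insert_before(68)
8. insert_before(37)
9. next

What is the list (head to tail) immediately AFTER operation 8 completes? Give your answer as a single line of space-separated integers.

Answer: 68 37 7 8 6 5 3

Derivation:
After 1 (delete_current): list=[2, 7, 8, 6, 5, 3] cursor@2
After 2 (prev): list=[2, 7, 8, 6, 5, 3] cursor@2
After 3 (insert_after(62)): list=[2, 62, 7, 8, 6, 5, 3] cursor@2
After 4 (prev): list=[2, 62, 7, 8, 6, 5, 3] cursor@2
After 5 (delete_current): list=[62, 7, 8, 6, 5, 3] cursor@62
After 6 (delete_current): list=[7, 8, 6, 5, 3] cursor@7
After 7 (insert_before(68)): list=[68, 7, 8, 6, 5, 3] cursor@7
After 8 (insert_before(37)): list=[68, 37, 7, 8, 6, 5, 3] cursor@7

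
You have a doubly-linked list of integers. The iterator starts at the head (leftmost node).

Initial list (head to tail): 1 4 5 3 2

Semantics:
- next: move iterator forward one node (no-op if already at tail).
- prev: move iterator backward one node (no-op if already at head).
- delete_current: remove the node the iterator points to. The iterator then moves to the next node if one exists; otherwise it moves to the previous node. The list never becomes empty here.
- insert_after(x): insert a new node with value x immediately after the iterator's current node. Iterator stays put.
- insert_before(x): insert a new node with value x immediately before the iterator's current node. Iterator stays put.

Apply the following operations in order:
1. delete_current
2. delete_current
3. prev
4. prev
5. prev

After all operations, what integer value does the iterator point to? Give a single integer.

After 1 (delete_current): list=[4, 5, 3, 2] cursor@4
After 2 (delete_current): list=[5, 3, 2] cursor@5
After 3 (prev): list=[5, 3, 2] cursor@5
After 4 (prev): list=[5, 3, 2] cursor@5
After 5 (prev): list=[5, 3, 2] cursor@5

Answer: 5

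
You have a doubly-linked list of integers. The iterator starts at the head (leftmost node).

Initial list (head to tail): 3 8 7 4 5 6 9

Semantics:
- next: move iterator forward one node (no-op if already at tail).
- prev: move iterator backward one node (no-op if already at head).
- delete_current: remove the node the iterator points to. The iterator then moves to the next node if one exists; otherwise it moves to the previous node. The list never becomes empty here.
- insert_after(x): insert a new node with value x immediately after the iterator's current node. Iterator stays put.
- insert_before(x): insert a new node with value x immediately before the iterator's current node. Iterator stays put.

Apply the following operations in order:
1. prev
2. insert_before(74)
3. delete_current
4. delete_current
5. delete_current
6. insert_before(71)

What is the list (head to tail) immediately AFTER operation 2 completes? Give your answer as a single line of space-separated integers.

Answer: 74 3 8 7 4 5 6 9

Derivation:
After 1 (prev): list=[3, 8, 7, 4, 5, 6, 9] cursor@3
After 2 (insert_before(74)): list=[74, 3, 8, 7, 4, 5, 6, 9] cursor@3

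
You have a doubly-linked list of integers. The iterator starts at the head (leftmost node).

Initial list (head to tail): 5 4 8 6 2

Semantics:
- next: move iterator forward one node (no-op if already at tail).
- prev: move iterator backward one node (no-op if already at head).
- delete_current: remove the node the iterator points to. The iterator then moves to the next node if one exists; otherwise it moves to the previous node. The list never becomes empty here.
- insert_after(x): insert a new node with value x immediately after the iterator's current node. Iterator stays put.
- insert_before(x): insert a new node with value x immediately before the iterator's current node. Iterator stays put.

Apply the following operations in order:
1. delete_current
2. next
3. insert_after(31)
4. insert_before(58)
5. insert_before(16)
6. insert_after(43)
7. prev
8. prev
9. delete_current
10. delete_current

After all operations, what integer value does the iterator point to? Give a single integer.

Answer: 8

Derivation:
After 1 (delete_current): list=[4, 8, 6, 2] cursor@4
After 2 (next): list=[4, 8, 6, 2] cursor@8
After 3 (insert_after(31)): list=[4, 8, 31, 6, 2] cursor@8
After 4 (insert_before(58)): list=[4, 58, 8, 31, 6, 2] cursor@8
After 5 (insert_before(16)): list=[4, 58, 16, 8, 31, 6, 2] cursor@8
After 6 (insert_after(43)): list=[4, 58, 16, 8, 43, 31, 6, 2] cursor@8
After 7 (prev): list=[4, 58, 16, 8, 43, 31, 6, 2] cursor@16
After 8 (prev): list=[4, 58, 16, 8, 43, 31, 6, 2] cursor@58
After 9 (delete_current): list=[4, 16, 8, 43, 31, 6, 2] cursor@16
After 10 (delete_current): list=[4, 8, 43, 31, 6, 2] cursor@8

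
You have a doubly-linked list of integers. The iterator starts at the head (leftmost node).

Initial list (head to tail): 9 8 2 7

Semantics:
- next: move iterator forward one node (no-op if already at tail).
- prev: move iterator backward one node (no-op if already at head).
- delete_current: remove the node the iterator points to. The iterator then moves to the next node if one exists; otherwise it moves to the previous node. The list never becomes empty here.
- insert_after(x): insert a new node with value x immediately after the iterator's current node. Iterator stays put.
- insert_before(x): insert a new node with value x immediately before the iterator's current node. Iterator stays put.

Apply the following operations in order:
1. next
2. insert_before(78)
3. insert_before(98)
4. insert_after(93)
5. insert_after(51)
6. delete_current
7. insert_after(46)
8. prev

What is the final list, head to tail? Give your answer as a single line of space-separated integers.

After 1 (next): list=[9, 8, 2, 7] cursor@8
After 2 (insert_before(78)): list=[9, 78, 8, 2, 7] cursor@8
After 3 (insert_before(98)): list=[9, 78, 98, 8, 2, 7] cursor@8
After 4 (insert_after(93)): list=[9, 78, 98, 8, 93, 2, 7] cursor@8
After 5 (insert_after(51)): list=[9, 78, 98, 8, 51, 93, 2, 7] cursor@8
After 6 (delete_current): list=[9, 78, 98, 51, 93, 2, 7] cursor@51
After 7 (insert_after(46)): list=[9, 78, 98, 51, 46, 93, 2, 7] cursor@51
After 8 (prev): list=[9, 78, 98, 51, 46, 93, 2, 7] cursor@98

Answer: 9 78 98 51 46 93 2 7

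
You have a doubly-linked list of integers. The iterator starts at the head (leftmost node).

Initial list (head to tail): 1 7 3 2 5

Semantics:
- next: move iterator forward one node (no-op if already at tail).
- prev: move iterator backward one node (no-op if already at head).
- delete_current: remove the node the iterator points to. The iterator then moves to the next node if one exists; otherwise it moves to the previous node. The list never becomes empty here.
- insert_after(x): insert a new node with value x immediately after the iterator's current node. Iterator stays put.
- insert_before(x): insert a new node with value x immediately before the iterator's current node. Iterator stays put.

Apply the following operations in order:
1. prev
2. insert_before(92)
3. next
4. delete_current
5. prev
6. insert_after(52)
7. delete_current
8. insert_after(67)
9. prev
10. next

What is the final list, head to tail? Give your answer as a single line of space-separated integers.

Answer: 92 52 67 3 2 5

Derivation:
After 1 (prev): list=[1, 7, 3, 2, 5] cursor@1
After 2 (insert_before(92)): list=[92, 1, 7, 3, 2, 5] cursor@1
After 3 (next): list=[92, 1, 7, 3, 2, 5] cursor@7
After 4 (delete_current): list=[92, 1, 3, 2, 5] cursor@3
After 5 (prev): list=[92, 1, 3, 2, 5] cursor@1
After 6 (insert_after(52)): list=[92, 1, 52, 3, 2, 5] cursor@1
After 7 (delete_current): list=[92, 52, 3, 2, 5] cursor@52
After 8 (insert_after(67)): list=[92, 52, 67, 3, 2, 5] cursor@52
After 9 (prev): list=[92, 52, 67, 3, 2, 5] cursor@92
After 10 (next): list=[92, 52, 67, 3, 2, 5] cursor@52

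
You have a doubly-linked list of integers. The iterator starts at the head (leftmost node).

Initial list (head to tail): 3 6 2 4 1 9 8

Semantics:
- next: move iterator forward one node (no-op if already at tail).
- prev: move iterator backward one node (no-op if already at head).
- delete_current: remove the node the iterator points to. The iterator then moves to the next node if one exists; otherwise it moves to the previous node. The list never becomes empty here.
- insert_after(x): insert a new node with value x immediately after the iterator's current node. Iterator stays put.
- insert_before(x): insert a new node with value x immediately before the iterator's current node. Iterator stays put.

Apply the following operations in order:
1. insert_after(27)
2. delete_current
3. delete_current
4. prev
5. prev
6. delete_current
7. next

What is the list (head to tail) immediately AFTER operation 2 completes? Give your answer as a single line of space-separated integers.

Answer: 27 6 2 4 1 9 8

Derivation:
After 1 (insert_after(27)): list=[3, 27, 6, 2, 4, 1, 9, 8] cursor@3
After 2 (delete_current): list=[27, 6, 2, 4, 1, 9, 8] cursor@27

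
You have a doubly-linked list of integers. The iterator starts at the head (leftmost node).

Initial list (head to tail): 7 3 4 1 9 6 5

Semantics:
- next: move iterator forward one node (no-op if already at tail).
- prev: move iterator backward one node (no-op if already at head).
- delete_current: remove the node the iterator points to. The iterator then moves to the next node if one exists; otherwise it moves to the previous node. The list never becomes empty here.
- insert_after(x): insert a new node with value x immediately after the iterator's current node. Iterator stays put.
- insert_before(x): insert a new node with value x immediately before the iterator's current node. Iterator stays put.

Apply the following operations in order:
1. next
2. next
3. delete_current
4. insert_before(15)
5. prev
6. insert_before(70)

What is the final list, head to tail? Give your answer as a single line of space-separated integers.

Answer: 7 3 70 15 1 9 6 5

Derivation:
After 1 (next): list=[7, 3, 4, 1, 9, 6, 5] cursor@3
After 2 (next): list=[7, 3, 4, 1, 9, 6, 5] cursor@4
After 3 (delete_current): list=[7, 3, 1, 9, 6, 5] cursor@1
After 4 (insert_before(15)): list=[7, 3, 15, 1, 9, 6, 5] cursor@1
After 5 (prev): list=[7, 3, 15, 1, 9, 6, 5] cursor@15
After 6 (insert_before(70)): list=[7, 3, 70, 15, 1, 9, 6, 5] cursor@15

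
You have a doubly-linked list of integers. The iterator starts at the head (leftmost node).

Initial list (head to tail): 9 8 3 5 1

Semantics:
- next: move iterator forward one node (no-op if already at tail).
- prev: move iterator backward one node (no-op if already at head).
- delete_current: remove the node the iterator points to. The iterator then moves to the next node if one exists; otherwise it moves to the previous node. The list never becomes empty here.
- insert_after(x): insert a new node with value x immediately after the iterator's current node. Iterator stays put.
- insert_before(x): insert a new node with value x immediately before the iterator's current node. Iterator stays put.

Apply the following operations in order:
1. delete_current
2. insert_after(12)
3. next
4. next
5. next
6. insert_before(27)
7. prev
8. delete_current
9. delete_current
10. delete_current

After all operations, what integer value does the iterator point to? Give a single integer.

Answer: 3

Derivation:
After 1 (delete_current): list=[8, 3, 5, 1] cursor@8
After 2 (insert_after(12)): list=[8, 12, 3, 5, 1] cursor@8
After 3 (next): list=[8, 12, 3, 5, 1] cursor@12
After 4 (next): list=[8, 12, 3, 5, 1] cursor@3
After 5 (next): list=[8, 12, 3, 5, 1] cursor@5
After 6 (insert_before(27)): list=[8, 12, 3, 27, 5, 1] cursor@5
After 7 (prev): list=[8, 12, 3, 27, 5, 1] cursor@27
After 8 (delete_current): list=[8, 12, 3, 5, 1] cursor@5
After 9 (delete_current): list=[8, 12, 3, 1] cursor@1
After 10 (delete_current): list=[8, 12, 3] cursor@3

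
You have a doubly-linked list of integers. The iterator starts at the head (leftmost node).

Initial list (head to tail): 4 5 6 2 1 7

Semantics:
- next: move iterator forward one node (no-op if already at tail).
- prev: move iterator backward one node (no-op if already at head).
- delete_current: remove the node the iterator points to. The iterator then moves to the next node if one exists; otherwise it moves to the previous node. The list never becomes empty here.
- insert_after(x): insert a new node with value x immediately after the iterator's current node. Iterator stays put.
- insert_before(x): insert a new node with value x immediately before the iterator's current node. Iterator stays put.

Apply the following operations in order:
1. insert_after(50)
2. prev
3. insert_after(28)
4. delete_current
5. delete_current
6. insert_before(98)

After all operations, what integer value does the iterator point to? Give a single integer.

After 1 (insert_after(50)): list=[4, 50, 5, 6, 2, 1, 7] cursor@4
After 2 (prev): list=[4, 50, 5, 6, 2, 1, 7] cursor@4
After 3 (insert_after(28)): list=[4, 28, 50, 5, 6, 2, 1, 7] cursor@4
After 4 (delete_current): list=[28, 50, 5, 6, 2, 1, 7] cursor@28
After 5 (delete_current): list=[50, 5, 6, 2, 1, 7] cursor@50
After 6 (insert_before(98)): list=[98, 50, 5, 6, 2, 1, 7] cursor@50

Answer: 50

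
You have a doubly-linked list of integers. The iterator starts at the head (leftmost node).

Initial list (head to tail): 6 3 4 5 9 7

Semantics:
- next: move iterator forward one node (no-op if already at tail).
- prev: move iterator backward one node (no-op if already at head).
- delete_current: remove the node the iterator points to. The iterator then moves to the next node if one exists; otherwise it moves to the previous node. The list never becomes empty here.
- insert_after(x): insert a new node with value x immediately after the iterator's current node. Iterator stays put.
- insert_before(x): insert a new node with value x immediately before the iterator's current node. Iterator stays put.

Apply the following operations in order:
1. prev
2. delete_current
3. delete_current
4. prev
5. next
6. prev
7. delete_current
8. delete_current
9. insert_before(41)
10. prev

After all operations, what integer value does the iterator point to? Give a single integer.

After 1 (prev): list=[6, 3, 4, 5, 9, 7] cursor@6
After 2 (delete_current): list=[3, 4, 5, 9, 7] cursor@3
After 3 (delete_current): list=[4, 5, 9, 7] cursor@4
After 4 (prev): list=[4, 5, 9, 7] cursor@4
After 5 (next): list=[4, 5, 9, 7] cursor@5
After 6 (prev): list=[4, 5, 9, 7] cursor@4
After 7 (delete_current): list=[5, 9, 7] cursor@5
After 8 (delete_current): list=[9, 7] cursor@9
After 9 (insert_before(41)): list=[41, 9, 7] cursor@9
After 10 (prev): list=[41, 9, 7] cursor@41

Answer: 41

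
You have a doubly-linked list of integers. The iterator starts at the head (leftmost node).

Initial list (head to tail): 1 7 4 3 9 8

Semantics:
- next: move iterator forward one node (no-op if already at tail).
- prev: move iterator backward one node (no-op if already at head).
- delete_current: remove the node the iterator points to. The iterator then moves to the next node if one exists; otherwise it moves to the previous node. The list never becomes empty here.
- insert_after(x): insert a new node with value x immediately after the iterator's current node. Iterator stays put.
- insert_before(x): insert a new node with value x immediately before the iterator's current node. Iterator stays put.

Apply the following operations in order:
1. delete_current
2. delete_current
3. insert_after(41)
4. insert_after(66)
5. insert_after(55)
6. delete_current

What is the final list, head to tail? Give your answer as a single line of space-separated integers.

Answer: 55 66 41 3 9 8

Derivation:
After 1 (delete_current): list=[7, 4, 3, 9, 8] cursor@7
After 2 (delete_current): list=[4, 3, 9, 8] cursor@4
After 3 (insert_after(41)): list=[4, 41, 3, 9, 8] cursor@4
After 4 (insert_after(66)): list=[4, 66, 41, 3, 9, 8] cursor@4
After 5 (insert_after(55)): list=[4, 55, 66, 41, 3, 9, 8] cursor@4
After 6 (delete_current): list=[55, 66, 41, 3, 9, 8] cursor@55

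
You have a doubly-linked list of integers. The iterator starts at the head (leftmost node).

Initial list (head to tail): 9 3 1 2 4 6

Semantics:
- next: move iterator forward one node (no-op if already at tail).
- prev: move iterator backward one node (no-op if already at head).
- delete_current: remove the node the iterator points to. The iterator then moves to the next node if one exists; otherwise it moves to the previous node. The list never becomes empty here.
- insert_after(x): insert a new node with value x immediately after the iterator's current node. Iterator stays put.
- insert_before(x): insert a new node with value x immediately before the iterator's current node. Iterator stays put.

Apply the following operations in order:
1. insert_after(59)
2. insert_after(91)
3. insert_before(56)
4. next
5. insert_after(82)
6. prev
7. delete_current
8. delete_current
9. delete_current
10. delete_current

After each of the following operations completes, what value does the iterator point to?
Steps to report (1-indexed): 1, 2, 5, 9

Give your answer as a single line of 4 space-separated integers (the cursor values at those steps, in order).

Answer: 9 9 91 59

Derivation:
After 1 (insert_after(59)): list=[9, 59, 3, 1, 2, 4, 6] cursor@9
After 2 (insert_after(91)): list=[9, 91, 59, 3, 1, 2, 4, 6] cursor@9
After 3 (insert_before(56)): list=[56, 9, 91, 59, 3, 1, 2, 4, 6] cursor@9
After 4 (next): list=[56, 9, 91, 59, 3, 1, 2, 4, 6] cursor@91
After 5 (insert_after(82)): list=[56, 9, 91, 82, 59, 3, 1, 2, 4, 6] cursor@91
After 6 (prev): list=[56, 9, 91, 82, 59, 3, 1, 2, 4, 6] cursor@9
After 7 (delete_current): list=[56, 91, 82, 59, 3, 1, 2, 4, 6] cursor@91
After 8 (delete_current): list=[56, 82, 59, 3, 1, 2, 4, 6] cursor@82
After 9 (delete_current): list=[56, 59, 3, 1, 2, 4, 6] cursor@59
After 10 (delete_current): list=[56, 3, 1, 2, 4, 6] cursor@3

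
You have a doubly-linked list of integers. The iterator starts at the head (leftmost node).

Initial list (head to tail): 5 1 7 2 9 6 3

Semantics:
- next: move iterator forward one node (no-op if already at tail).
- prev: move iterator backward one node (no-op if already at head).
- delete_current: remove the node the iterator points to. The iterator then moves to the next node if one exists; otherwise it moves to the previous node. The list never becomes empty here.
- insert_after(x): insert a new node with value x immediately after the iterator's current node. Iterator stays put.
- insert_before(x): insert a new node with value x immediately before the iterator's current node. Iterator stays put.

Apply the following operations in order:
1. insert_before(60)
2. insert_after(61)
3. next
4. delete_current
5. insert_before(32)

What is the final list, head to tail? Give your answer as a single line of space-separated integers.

Answer: 60 5 32 1 7 2 9 6 3

Derivation:
After 1 (insert_before(60)): list=[60, 5, 1, 7, 2, 9, 6, 3] cursor@5
After 2 (insert_after(61)): list=[60, 5, 61, 1, 7, 2, 9, 6, 3] cursor@5
After 3 (next): list=[60, 5, 61, 1, 7, 2, 9, 6, 3] cursor@61
After 4 (delete_current): list=[60, 5, 1, 7, 2, 9, 6, 3] cursor@1
After 5 (insert_before(32)): list=[60, 5, 32, 1, 7, 2, 9, 6, 3] cursor@1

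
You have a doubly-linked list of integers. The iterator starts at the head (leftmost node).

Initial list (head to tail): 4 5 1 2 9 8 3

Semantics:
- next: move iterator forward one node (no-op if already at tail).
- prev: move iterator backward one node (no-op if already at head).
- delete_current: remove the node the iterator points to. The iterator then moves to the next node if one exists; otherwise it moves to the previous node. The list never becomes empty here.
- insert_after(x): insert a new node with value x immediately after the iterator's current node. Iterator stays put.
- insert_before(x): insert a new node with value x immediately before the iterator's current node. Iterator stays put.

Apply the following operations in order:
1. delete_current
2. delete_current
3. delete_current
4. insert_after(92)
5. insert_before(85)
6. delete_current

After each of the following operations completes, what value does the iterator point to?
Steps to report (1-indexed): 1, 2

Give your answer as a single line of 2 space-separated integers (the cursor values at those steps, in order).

After 1 (delete_current): list=[5, 1, 2, 9, 8, 3] cursor@5
After 2 (delete_current): list=[1, 2, 9, 8, 3] cursor@1
After 3 (delete_current): list=[2, 9, 8, 3] cursor@2
After 4 (insert_after(92)): list=[2, 92, 9, 8, 3] cursor@2
After 5 (insert_before(85)): list=[85, 2, 92, 9, 8, 3] cursor@2
After 6 (delete_current): list=[85, 92, 9, 8, 3] cursor@92

Answer: 5 1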